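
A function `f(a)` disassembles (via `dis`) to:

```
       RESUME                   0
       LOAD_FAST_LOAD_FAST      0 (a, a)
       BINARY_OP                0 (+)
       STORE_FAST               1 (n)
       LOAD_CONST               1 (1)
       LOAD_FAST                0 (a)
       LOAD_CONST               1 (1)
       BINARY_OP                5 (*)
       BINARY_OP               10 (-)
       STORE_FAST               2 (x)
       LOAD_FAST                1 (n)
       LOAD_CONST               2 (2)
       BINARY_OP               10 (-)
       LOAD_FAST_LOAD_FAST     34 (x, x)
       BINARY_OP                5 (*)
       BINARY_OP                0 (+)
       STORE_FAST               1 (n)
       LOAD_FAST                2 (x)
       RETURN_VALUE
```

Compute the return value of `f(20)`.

-19

LOAD_FAST_LOAD_FAST a,a → push 20,20. Stack: [20, 20]
BINARY_OP + → 20 + 20 = 40. Stack: [40]
STORE_FAST n → n=40. Stack: []
LOAD_CONST → push 1. Stack: [1]
LOAD_FAST a → push 20. Stack: [1, 20]
LOAD_CONST → push 1. Stack: [1, 20, 1]
BINARY_OP * → 20 * 1 = 20. Stack: [1, 20]
BINARY_OP - → 1 - 20 = -19. Stack: [-19]
STORE_FAST x → x=-19. Stack: []
LOAD_FAST n → push 40. Stack: [40]
LOAD_CONST → push 2. Stack: [40, 2]
BINARY_OP - → 40 - 2 = 38. Stack: [38]
LOAD_FAST_LOAD_FAST x,x → push -19,-19. Stack: [38, -19, -19]
BINARY_OP * → -19 * -19 = 361. Stack: [38, 361]
BINARY_OP + → 38 + 361 = 399. Stack: [399]
STORE_FAST n → n=399. Stack: []
LOAD_FAST x → push -19. Stack: [-19]
RETURN_VALUE → return -19.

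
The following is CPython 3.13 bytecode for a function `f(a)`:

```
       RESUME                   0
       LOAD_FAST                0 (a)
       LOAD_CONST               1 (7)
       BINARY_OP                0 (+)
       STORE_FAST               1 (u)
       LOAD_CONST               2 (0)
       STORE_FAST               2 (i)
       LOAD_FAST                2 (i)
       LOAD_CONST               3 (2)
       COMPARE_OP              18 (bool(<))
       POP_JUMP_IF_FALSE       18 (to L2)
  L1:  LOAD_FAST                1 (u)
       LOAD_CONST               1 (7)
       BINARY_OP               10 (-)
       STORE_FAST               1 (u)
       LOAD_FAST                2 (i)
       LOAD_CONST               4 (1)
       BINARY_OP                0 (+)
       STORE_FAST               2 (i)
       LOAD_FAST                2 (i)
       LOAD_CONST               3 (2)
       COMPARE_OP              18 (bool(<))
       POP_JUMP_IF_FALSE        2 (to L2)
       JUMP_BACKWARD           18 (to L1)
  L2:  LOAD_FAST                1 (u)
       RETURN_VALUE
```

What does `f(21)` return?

LOAD_FAST a → push 21. Stack: [21]
LOAD_CONST → push 7. Stack: [21, 7]
BINARY_OP + → 21 + 7 = 28. Stack: [28]
STORE_FAST u → u=28. Stack: []
LOAD_CONST → push 0. Stack: [0]
STORE_FAST i → i=0. Stack: []
LOAD_FAST i → push 0. Stack: [0]
LOAD_CONST → push 2. Stack: [0, 2]
COMPARE_OP bool(<) → 0 vs 2 = True. Stack: [True]
POP_JUMP_IF_FALSE → pop True; no jump. Stack: []
LOAD_FAST u → push 28. Stack: [28]
LOAD_CONST → push 7. Stack: [28, 7]
BINARY_OP - → 28 - 7 = 21. Stack: [21]
STORE_FAST u → u=21. Stack: []
LOAD_FAST i → push 0. Stack: [0]
LOAD_CONST → push 1. Stack: [0, 1]
BINARY_OP + → 0 + 1 = 1. Stack: [1]
STORE_FAST i → i=1. Stack: []
LOAD_FAST i → push 1. Stack: [1]
LOAD_CONST → push 2. Stack: [1, 2]
COMPARE_OP bool(<) → 1 vs 2 = True. Stack: [True]
POP_JUMP_IF_FALSE → pop True; no jump. Stack: []
LOAD_FAST u → push 21. Stack: [21]
LOAD_CONST → push 7. Stack: [21, 7]
BINARY_OP - → 21 - 7 = 14. Stack: [14]
STORE_FAST u → u=14. Stack: []
LOAD_FAST i → push 1. Stack: [1]
LOAD_CONST → push 1. Stack: [1, 1]
BINARY_OP + → 1 + 1 = 2. Stack: [2]
STORE_FAST i → i=2. Stack: []
LOAD_FAST i → push 2. Stack: [2]
LOAD_CONST → push 2. Stack: [2, 2]
COMPARE_OP bool(<) → 2 vs 2 = False. Stack: [False]
POP_JUMP_IF_FALSE → pop False; jump. Stack: []
LOAD_FAST u → push 14. Stack: [14]
RETURN_VALUE → return 14.

14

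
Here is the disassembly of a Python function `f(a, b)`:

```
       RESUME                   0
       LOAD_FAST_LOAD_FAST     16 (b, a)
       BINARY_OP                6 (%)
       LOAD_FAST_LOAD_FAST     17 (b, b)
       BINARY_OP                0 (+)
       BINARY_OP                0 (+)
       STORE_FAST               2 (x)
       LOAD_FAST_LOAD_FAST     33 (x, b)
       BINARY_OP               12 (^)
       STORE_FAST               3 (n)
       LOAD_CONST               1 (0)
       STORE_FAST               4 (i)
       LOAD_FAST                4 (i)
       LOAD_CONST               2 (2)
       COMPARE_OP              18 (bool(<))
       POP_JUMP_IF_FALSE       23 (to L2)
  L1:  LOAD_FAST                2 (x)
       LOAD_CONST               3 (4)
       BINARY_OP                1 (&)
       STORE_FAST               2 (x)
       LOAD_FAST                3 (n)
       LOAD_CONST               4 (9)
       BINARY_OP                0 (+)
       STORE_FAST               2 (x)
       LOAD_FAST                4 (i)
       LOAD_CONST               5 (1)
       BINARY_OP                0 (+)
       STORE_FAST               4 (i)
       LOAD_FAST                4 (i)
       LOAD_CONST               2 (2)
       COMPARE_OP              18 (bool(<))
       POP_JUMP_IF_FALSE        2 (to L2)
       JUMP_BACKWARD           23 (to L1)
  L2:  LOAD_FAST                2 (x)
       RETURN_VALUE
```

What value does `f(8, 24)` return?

49

LOAD_FAST_LOAD_FAST b,a → push 24,8. Stack: [24, 8]
BINARY_OP % → 24 % 8 = 0. Stack: [0]
LOAD_FAST_LOAD_FAST b,b → push 24,24. Stack: [0, 24, 24]
BINARY_OP + → 24 + 24 = 48. Stack: [0, 48]
BINARY_OP + → 0 + 48 = 48. Stack: [48]
STORE_FAST x → x=48. Stack: []
LOAD_FAST_LOAD_FAST x,b → push 48,24. Stack: [48, 24]
BINARY_OP ^ → 48 ^ 24 = 40. Stack: [40]
STORE_FAST n → n=40. Stack: []
LOAD_CONST → push 0. Stack: [0]
STORE_FAST i → i=0. Stack: []
LOAD_FAST i → push 0. Stack: [0]
LOAD_CONST → push 2. Stack: [0, 2]
COMPARE_OP bool(<) → 0 vs 2 = True. Stack: [True]
POP_JUMP_IF_FALSE → pop True; no jump. Stack: []
LOAD_FAST x → push 48. Stack: [48]
LOAD_CONST → push 4. Stack: [48, 4]
BINARY_OP & → 48 & 4 = 0. Stack: [0]
STORE_FAST x → x=0. Stack: []
LOAD_FAST n → push 40. Stack: [40]
LOAD_CONST → push 9. Stack: [40, 9]
BINARY_OP + → 40 + 9 = 49. Stack: [49]
STORE_FAST x → x=49. Stack: []
LOAD_FAST i → push 0. Stack: [0]
LOAD_CONST → push 1. Stack: [0, 1]
BINARY_OP + → 0 + 1 = 1. Stack: [1]
STORE_FAST i → i=1. Stack: []
LOAD_FAST i → push 1. Stack: [1]
LOAD_CONST → push 2. Stack: [1, 2]
COMPARE_OP bool(<) → 1 vs 2 = True. Stack: [True]
POP_JUMP_IF_FALSE → pop True; no jump. Stack: []
LOAD_FAST x → push 49. Stack: [49]
LOAD_CONST → push 4. Stack: [49, 4]
BINARY_OP & → 49 & 4 = 0. Stack: [0]
STORE_FAST x → x=0. Stack: []
LOAD_FAST n → push 40. Stack: [40]
LOAD_CONST → push 9. Stack: [40, 9]
BINARY_OP + → 40 + 9 = 49. Stack: [49]
STORE_FAST x → x=49. Stack: []
LOAD_FAST i → push 1. Stack: [1]
LOAD_CONST → push 1. Stack: [1, 1]
BINARY_OP + → 1 + 1 = 2. Stack: [2]
STORE_FAST i → i=2. Stack: []
LOAD_FAST i → push 2. Stack: [2]
LOAD_CONST → push 2. Stack: [2, 2]
COMPARE_OP bool(<) → 2 vs 2 = False. Stack: [False]
POP_JUMP_IF_FALSE → pop False; jump. Stack: []
LOAD_FAST x → push 49. Stack: [49]
RETURN_VALUE → return 49.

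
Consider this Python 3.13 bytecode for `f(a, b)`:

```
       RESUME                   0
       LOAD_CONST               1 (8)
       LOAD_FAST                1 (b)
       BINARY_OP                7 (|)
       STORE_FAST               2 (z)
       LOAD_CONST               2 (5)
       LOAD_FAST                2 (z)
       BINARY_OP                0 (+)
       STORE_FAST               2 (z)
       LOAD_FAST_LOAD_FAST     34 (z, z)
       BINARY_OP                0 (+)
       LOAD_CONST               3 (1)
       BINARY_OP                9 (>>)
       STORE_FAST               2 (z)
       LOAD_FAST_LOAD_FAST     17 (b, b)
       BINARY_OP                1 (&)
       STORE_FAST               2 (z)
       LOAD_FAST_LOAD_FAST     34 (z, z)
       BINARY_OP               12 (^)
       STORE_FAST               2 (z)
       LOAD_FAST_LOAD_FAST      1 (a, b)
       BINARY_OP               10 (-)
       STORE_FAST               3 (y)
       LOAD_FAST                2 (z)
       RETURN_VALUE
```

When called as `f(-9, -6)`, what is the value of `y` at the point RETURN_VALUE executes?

LOAD_CONST → push 8. Stack: [8]
LOAD_FAST b → push -6. Stack: [8, -6]
BINARY_OP | → 8 | -6 = -6. Stack: [-6]
STORE_FAST z → z=-6. Stack: []
LOAD_CONST → push 5. Stack: [5]
LOAD_FAST z → push -6. Stack: [5, -6]
BINARY_OP + → 5 + -6 = -1. Stack: [-1]
STORE_FAST z → z=-1. Stack: []
LOAD_FAST_LOAD_FAST z,z → push -1,-1. Stack: [-1, -1]
BINARY_OP + → -1 + -1 = -2. Stack: [-2]
LOAD_CONST → push 1. Stack: [-2, 1]
BINARY_OP >> → -2 >> 1 = -1. Stack: [-1]
STORE_FAST z → z=-1. Stack: []
LOAD_FAST_LOAD_FAST b,b → push -6,-6. Stack: [-6, -6]
BINARY_OP & → -6 & -6 = -6. Stack: [-6]
STORE_FAST z → z=-6. Stack: []
LOAD_FAST_LOAD_FAST z,z → push -6,-6. Stack: [-6, -6]
BINARY_OP ^ → -6 ^ -6 = 0. Stack: [0]
STORE_FAST z → z=0. Stack: []
LOAD_FAST_LOAD_FAST a,b → push -9,-6. Stack: [-9, -6]
BINARY_OP - → -9 - -6 = -3. Stack: [-3]
STORE_FAST y → y=-3. Stack: []
LOAD_FAST z → push 0. Stack: [0]
RETURN_VALUE → return 0.

-3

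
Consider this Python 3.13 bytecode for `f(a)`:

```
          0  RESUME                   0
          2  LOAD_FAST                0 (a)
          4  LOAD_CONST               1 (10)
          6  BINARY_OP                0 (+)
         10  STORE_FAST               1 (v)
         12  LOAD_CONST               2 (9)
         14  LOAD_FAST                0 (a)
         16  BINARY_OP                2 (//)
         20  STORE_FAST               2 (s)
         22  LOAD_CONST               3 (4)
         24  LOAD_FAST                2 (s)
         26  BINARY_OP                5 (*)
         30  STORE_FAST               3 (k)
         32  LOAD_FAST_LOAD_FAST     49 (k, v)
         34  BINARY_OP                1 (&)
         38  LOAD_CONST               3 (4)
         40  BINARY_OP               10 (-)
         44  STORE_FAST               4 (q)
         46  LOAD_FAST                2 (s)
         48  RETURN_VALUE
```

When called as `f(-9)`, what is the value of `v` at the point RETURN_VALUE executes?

1

LOAD_FAST a → push -9. Stack: [-9]
LOAD_CONST → push 10. Stack: [-9, 10]
BINARY_OP + → -9 + 10 = 1. Stack: [1]
STORE_FAST v → v=1. Stack: []
LOAD_CONST → push 9. Stack: [9]
LOAD_FAST a → push -9. Stack: [9, -9]
BINARY_OP // → 9 // -9 = -1. Stack: [-1]
STORE_FAST s → s=-1. Stack: []
LOAD_CONST → push 4. Stack: [4]
LOAD_FAST s → push -1. Stack: [4, -1]
BINARY_OP * → 4 * -1 = -4. Stack: [-4]
STORE_FAST k → k=-4. Stack: []
LOAD_FAST_LOAD_FAST k,v → push -4,1. Stack: [-4, 1]
BINARY_OP & → -4 & 1 = 0. Stack: [0]
LOAD_CONST → push 4. Stack: [0, 4]
BINARY_OP - → 0 - 4 = -4. Stack: [-4]
STORE_FAST q → q=-4. Stack: []
LOAD_FAST s → push -1. Stack: [-1]
RETURN_VALUE → return -1.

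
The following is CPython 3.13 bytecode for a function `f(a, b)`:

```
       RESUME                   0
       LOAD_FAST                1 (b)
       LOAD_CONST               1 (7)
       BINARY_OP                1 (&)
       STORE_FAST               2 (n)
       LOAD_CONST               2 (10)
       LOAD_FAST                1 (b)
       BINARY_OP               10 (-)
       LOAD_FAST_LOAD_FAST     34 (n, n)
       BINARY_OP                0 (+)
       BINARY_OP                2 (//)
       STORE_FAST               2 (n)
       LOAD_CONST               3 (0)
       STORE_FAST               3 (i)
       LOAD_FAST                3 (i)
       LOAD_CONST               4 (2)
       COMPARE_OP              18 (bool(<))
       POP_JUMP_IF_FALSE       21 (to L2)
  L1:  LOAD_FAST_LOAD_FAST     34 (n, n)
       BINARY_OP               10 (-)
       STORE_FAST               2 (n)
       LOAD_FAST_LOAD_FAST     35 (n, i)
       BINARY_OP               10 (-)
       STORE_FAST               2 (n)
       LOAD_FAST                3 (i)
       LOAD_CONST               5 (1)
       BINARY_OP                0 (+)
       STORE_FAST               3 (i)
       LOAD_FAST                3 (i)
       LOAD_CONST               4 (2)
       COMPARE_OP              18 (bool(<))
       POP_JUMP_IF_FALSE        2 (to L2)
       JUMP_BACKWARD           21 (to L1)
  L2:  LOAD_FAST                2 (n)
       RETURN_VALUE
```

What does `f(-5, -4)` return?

-1

LOAD_FAST b → push -4. Stack: [-4]
LOAD_CONST → push 7. Stack: [-4, 7]
BINARY_OP & → -4 & 7 = 4. Stack: [4]
STORE_FAST n → n=4. Stack: []
LOAD_CONST → push 10. Stack: [10]
LOAD_FAST b → push -4. Stack: [10, -4]
BINARY_OP - → 10 - -4 = 14. Stack: [14]
LOAD_FAST_LOAD_FAST n,n → push 4,4. Stack: [14, 4, 4]
BINARY_OP + → 4 + 4 = 8. Stack: [14, 8]
BINARY_OP // → 14 // 8 = 1. Stack: [1]
STORE_FAST n → n=1. Stack: []
LOAD_CONST → push 0. Stack: [0]
STORE_FAST i → i=0. Stack: []
LOAD_FAST i → push 0. Stack: [0]
LOAD_CONST → push 2. Stack: [0, 2]
COMPARE_OP bool(<) → 0 vs 2 = True. Stack: [True]
POP_JUMP_IF_FALSE → pop True; no jump. Stack: []
LOAD_FAST_LOAD_FAST n,n → push 1,1. Stack: [1, 1]
BINARY_OP - → 1 - 1 = 0. Stack: [0]
STORE_FAST n → n=0. Stack: []
LOAD_FAST_LOAD_FAST n,i → push 0,0. Stack: [0, 0]
BINARY_OP - → 0 - 0 = 0. Stack: [0]
STORE_FAST n → n=0. Stack: []
LOAD_FAST i → push 0. Stack: [0]
LOAD_CONST → push 1. Stack: [0, 1]
BINARY_OP + → 0 + 1 = 1. Stack: [1]
STORE_FAST i → i=1. Stack: []
LOAD_FAST i → push 1. Stack: [1]
LOAD_CONST → push 2. Stack: [1, 2]
COMPARE_OP bool(<) → 1 vs 2 = True. Stack: [True]
POP_JUMP_IF_FALSE → pop True; no jump. Stack: []
LOAD_FAST_LOAD_FAST n,n → push 0,0. Stack: [0, 0]
BINARY_OP - → 0 - 0 = 0. Stack: [0]
STORE_FAST n → n=0. Stack: []
LOAD_FAST_LOAD_FAST n,i → push 0,1. Stack: [0, 1]
BINARY_OP - → 0 - 1 = -1. Stack: [-1]
STORE_FAST n → n=-1. Stack: []
LOAD_FAST i → push 1. Stack: [1]
LOAD_CONST → push 1. Stack: [1, 1]
BINARY_OP + → 1 + 1 = 2. Stack: [2]
STORE_FAST i → i=2. Stack: []
LOAD_FAST i → push 2. Stack: [2]
LOAD_CONST → push 2. Stack: [2, 2]
COMPARE_OP bool(<) → 2 vs 2 = False. Stack: [False]
POP_JUMP_IF_FALSE → pop False; jump. Stack: []
LOAD_FAST n → push -1. Stack: [-1]
RETURN_VALUE → return -1.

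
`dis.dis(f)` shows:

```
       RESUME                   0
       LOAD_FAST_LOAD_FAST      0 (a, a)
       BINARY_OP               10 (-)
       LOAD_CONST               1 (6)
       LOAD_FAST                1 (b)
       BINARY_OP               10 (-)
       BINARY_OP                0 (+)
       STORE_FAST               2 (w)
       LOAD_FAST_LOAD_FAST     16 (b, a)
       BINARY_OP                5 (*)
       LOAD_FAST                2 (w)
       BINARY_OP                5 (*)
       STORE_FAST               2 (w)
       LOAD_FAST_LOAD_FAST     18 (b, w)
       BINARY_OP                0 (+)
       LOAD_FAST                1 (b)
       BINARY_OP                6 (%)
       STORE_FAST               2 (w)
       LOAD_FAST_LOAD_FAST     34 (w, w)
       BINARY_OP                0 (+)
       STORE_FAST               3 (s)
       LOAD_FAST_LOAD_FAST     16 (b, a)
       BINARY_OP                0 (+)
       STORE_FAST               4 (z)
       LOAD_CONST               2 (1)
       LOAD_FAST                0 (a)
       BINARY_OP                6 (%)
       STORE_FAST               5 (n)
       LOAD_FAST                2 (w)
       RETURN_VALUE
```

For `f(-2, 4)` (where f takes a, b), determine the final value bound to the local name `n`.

LOAD_FAST_LOAD_FAST a,a → push -2,-2. Stack: [-2, -2]
BINARY_OP - → -2 - -2 = 0. Stack: [0]
LOAD_CONST → push 6. Stack: [0, 6]
LOAD_FAST b → push 4. Stack: [0, 6, 4]
BINARY_OP - → 6 - 4 = 2. Stack: [0, 2]
BINARY_OP + → 0 + 2 = 2. Stack: [2]
STORE_FAST w → w=2. Stack: []
LOAD_FAST_LOAD_FAST b,a → push 4,-2. Stack: [4, -2]
BINARY_OP * → 4 * -2 = -8. Stack: [-8]
LOAD_FAST w → push 2. Stack: [-8, 2]
BINARY_OP * → -8 * 2 = -16. Stack: [-16]
STORE_FAST w → w=-16. Stack: []
LOAD_FAST_LOAD_FAST b,w → push 4,-16. Stack: [4, -16]
BINARY_OP + → 4 + -16 = -12. Stack: [-12]
LOAD_FAST b → push 4. Stack: [-12, 4]
BINARY_OP % → -12 % 4 = 0. Stack: [0]
STORE_FAST w → w=0. Stack: []
LOAD_FAST_LOAD_FAST w,w → push 0,0. Stack: [0, 0]
BINARY_OP + → 0 + 0 = 0. Stack: [0]
STORE_FAST s → s=0. Stack: []
LOAD_FAST_LOAD_FAST b,a → push 4,-2. Stack: [4, -2]
BINARY_OP + → 4 + -2 = 2. Stack: [2]
STORE_FAST z → z=2. Stack: []
LOAD_CONST → push 1. Stack: [1]
LOAD_FAST a → push -2. Stack: [1, -2]
BINARY_OP % → 1 % -2 = -1. Stack: [-1]
STORE_FAST n → n=-1. Stack: []
LOAD_FAST w → push 0. Stack: [0]
RETURN_VALUE → return 0.

-1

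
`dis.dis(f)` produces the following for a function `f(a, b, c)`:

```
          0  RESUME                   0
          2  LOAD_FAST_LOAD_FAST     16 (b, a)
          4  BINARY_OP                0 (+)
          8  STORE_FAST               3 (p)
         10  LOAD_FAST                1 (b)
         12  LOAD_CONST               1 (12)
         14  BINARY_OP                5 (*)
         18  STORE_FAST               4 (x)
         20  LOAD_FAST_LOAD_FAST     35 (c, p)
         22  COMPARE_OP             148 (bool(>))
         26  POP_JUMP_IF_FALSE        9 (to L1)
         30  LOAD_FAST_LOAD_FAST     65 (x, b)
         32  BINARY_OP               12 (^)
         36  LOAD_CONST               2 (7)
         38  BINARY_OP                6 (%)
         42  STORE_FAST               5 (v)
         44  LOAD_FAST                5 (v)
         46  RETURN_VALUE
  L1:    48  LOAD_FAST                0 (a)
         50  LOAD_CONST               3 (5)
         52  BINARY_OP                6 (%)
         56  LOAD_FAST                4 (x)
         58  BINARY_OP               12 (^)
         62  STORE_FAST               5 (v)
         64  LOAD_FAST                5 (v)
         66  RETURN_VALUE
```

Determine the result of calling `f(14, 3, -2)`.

LOAD_FAST_LOAD_FAST b,a → push 3,14. Stack: [3, 14]
BINARY_OP + → 3 + 14 = 17. Stack: [17]
STORE_FAST p → p=17. Stack: []
LOAD_FAST b → push 3. Stack: [3]
LOAD_CONST → push 12. Stack: [3, 12]
BINARY_OP * → 3 * 12 = 36. Stack: [36]
STORE_FAST x → x=36. Stack: []
LOAD_FAST_LOAD_FAST c,p → push -2,17. Stack: [-2, 17]
COMPARE_OP bool(>) → -2 vs 17 = False. Stack: [False]
POP_JUMP_IF_FALSE → pop False; jump. Stack: []
LOAD_FAST a → push 14. Stack: [14]
LOAD_CONST → push 5. Stack: [14, 5]
BINARY_OP % → 14 % 5 = 4. Stack: [4]
LOAD_FAST x → push 36. Stack: [4, 36]
BINARY_OP ^ → 4 ^ 36 = 32. Stack: [32]
STORE_FAST v → v=32. Stack: []
LOAD_FAST v → push 32. Stack: [32]
RETURN_VALUE → return 32.

32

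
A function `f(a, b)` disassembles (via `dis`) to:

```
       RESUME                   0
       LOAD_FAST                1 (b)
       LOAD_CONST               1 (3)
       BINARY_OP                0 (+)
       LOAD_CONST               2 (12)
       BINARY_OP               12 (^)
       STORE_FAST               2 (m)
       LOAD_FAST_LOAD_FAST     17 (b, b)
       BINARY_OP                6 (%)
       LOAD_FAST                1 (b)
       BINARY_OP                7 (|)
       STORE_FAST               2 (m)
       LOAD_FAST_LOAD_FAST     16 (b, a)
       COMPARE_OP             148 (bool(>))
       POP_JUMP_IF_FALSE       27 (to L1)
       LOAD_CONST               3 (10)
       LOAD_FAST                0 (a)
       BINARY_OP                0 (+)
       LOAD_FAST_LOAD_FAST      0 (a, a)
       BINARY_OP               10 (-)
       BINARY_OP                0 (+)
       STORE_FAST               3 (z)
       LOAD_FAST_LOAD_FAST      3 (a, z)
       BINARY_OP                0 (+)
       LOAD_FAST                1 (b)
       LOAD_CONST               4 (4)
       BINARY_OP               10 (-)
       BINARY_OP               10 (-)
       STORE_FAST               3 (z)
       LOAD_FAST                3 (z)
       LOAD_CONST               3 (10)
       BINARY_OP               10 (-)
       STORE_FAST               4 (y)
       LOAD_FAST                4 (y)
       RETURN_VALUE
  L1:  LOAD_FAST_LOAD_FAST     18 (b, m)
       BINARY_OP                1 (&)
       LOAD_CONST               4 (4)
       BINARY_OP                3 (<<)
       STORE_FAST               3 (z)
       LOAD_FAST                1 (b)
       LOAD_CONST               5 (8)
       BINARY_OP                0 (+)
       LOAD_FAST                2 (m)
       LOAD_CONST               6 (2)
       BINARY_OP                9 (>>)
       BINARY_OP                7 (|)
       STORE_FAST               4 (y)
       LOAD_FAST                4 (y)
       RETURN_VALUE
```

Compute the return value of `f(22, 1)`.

9

LOAD_FAST b → push 1. Stack: [1]
LOAD_CONST → push 3. Stack: [1, 3]
BINARY_OP + → 1 + 3 = 4. Stack: [4]
LOAD_CONST → push 12. Stack: [4, 12]
BINARY_OP ^ → 4 ^ 12 = 8. Stack: [8]
STORE_FAST m → m=8. Stack: []
LOAD_FAST_LOAD_FAST b,b → push 1,1. Stack: [1, 1]
BINARY_OP % → 1 % 1 = 0. Stack: [0]
LOAD_FAST b → push 1. Stack: [0, 1]
BINARY_OP | → 0 | 1 = 1. Stack: [1]
STORE_FAST m → m=1. Stack: []
LOAD_FAST_LOAD_FAST b,a → push 1,22. Stack: [1, 22]
COMPARE_OP bool(>) → 1 vs 22 = False. Stack: [False]
POP_JUMP_IF_FALSE → pop False; jump. Stack: []
LOAD_FAST_LOAD_FAST b,m → push 1,1. Stack: [1, 1]
BINARY_OP & → 1 & 1 = 1. Stack: [1]
LOAD_CONST → push 4. Stack: [1, 4]
BINARY_OP << → 1 << 4 = 16. Stack: [16]
STORE_FAST z → z=16. Stack: []
LOAD_FAST b → push 1. Stack: [1]
LOAD_CONST → push 8. Stack: [1, 8]
BINARY_OP + → 1 + 8 = 9. Stack: [9]
LOAD_FAST m → push 1. Stack: [9, 1]
LOAD_CONST → push 2. Stack: [9, 1, 2]
BINARY_OP >> → 1 >> 2 = 0. Stack: [9, 0]
BINARY_OP | → 9 | 0 = 9. Stack: [9]
STORE_FAST y → y=9. Stack: []
LOAD_FAST y → push 9. Stack: [9]
RETURN_VALUE → return 9.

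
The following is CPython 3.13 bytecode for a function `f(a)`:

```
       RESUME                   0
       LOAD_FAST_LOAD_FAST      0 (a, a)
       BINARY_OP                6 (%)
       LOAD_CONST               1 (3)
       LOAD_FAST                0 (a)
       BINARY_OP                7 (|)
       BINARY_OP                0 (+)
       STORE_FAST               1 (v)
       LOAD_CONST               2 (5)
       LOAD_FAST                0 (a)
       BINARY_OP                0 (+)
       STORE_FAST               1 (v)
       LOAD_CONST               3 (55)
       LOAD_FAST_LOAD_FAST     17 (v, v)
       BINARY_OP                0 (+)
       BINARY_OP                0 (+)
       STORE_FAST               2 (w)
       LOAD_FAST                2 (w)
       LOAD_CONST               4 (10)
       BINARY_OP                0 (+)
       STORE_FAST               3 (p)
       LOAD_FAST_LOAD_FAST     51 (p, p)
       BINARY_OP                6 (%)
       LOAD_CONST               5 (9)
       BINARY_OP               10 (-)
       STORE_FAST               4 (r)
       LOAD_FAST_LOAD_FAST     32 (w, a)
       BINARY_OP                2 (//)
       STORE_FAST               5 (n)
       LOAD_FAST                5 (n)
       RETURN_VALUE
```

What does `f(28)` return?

4

LOAD_FAST_LOAD_FAST a,a → push 28,28. Stack: [28, 28]
BINARY_OP % → 28 % 28 = 0. Stack: [0]
LOAD_CONST → push 3. Stack: [0, 3]
LOAD_FAST a → push 28. Stack: [0, 3, 28]
BINARY_OP | → 3 | 28 = 31. Stack: [0, 31]
BINARY_OP + → 0 + 31 = 31. Stack: [31]
STORE_FAST v → v=31. Stack: []
LOAD_CONST → push 5. Stack: [5]
LOAD_FAST a → push 28. Stack: [5, 28]
BINARY_OP + → 5 + 28 = 33. Stack: [33]
STORE_FAST v → v=33. Stack: []
LOAD_CONST → push 55. Stack: [55]
LOAD_FAST_LOAD_FAST v,v → push 33,33. Stack: [55, 33, 33]
BINARY_OP + → 33 + 33 = 66. Stack: [55, 66]
BINARY_OP + → 55 + 66 = 121. Stack: [121]
STORE_FAST w → w=121. Stack: []
LOAD_FAST w → push 121. Stack: [121]
LOAD_CONST → push 10. Stack: [121, 10]
BINARY_OP + → 121 + 10 = 131. Stack: [131]
STORE_FAST p → p=131. Stack: []
LOAD_FAST_LOAD_FAST p,p → push 131,131. Stack: [131, 131]
BINARY_OP % → 131 % 131 = 0. Stack: [0]
LOAD_CONST → push 9. Stack: [0, 9]
BINARY_OP - → 0 - 9 = -9. Stack: [-9]
STORE_FAST r → r=-9. Stack: []
LOAD_FAST_LOAD_FAST w,a → push 121,28. Stack: [121, 28]
BINARY_OP // → 121 // 28 = 4. Stack: [4]
STORE_FAST n → n=4. Stack: []
LOAD_FAST n → push 4. Stack: [4]
RETURN_VALUE → return 4.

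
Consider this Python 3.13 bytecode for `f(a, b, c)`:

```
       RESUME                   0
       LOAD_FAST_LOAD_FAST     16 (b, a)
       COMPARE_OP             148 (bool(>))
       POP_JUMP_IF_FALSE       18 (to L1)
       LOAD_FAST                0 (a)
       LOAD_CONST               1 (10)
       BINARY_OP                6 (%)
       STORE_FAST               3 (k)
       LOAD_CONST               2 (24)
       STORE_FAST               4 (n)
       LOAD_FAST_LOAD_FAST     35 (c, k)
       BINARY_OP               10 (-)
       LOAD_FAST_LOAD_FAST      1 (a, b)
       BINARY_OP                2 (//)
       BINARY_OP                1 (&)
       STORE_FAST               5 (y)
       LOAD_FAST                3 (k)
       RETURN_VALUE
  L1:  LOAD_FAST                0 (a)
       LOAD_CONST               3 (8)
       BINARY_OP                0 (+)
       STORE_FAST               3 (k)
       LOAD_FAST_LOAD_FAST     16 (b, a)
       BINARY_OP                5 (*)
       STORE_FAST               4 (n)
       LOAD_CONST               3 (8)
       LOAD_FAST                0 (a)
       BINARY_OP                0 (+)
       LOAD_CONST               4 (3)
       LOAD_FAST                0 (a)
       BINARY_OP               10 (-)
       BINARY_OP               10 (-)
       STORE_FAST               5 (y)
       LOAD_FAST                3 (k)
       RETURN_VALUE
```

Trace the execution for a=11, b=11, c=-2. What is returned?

19

LOAD_FAST_LOAD_FAST b,a → push 11,11. Stack: [11, 11]
COMPARE_OP bool(>) → 11 vs 11 = False. Stack: [False]
POP_JUMP_IF_FALSE → pop False; jump. Stack: []
LOAD_FAST a → push 11. Stack: [11]
LOAD_CONST → push 8. Stack: [11, 8]
BINARY_OP + → 11 + 8 = 19. Stack: [19]
STORE_FAST k → k=19. Stack: []
LOAD_FAST_LOAD_FAST b,a → push 11,11. Stack: [11, 11]
BINARY_OP * → 11 * 11 = 121. Stack: [121]
STORE_FAST n → n=121. Stack: []
LOAD_CONST → push 8. Stack: [8]
LOAD_FAST a → push 11. Stack: [8, 11]
BINARY_OP + → 8 + 11 = 19. Stack: [19]
LOAD_CONST → push 3. Stack: [19, 3]
LOAD_FAST a → push 11. Stack: [19, 3, 11]
BINARY_OP - → 3 - 11 = -8. Stack: [19, -8]
BINARY_OP - → 19 - -8 = 27. Stack: [27]
STORE_FAST y → y=27. Stack: []
LOAD_FAST k → push 19. Stack: [19]
RETURN_VALUE → return 19.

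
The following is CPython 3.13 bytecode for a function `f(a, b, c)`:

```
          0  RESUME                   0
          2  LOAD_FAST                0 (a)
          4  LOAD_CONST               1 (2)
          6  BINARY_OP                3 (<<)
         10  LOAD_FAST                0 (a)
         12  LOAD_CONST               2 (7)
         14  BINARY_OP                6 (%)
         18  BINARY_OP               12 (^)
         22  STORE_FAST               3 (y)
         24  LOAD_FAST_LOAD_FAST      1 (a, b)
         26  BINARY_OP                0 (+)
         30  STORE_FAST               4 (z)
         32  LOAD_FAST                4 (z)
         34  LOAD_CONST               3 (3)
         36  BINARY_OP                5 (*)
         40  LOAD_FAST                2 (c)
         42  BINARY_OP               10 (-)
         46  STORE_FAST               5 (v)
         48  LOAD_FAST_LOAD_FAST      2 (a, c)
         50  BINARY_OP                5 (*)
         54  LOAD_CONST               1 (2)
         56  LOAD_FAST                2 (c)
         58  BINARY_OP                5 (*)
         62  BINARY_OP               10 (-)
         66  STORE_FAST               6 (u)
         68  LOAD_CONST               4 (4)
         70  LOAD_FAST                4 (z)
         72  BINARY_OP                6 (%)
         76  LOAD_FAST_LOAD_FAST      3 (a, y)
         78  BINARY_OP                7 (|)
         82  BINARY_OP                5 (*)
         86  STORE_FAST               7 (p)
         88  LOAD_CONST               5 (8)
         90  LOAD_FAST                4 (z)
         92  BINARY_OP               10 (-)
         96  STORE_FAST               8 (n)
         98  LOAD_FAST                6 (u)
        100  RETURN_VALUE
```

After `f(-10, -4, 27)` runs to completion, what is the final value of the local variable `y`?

LOAD_FAST a → push -10. Stack: [-10]
LOAD_CONST → push 2. Stack: [-10, 2]
BINARY_OP << → -10 << 2 = -40. Stack: [-40]
LOAD_FAST a → push -10. Stack: [-40, -10]
LOAD_CONST → push 7. Stack: [-40, -10, 7]
BINARY_OP % → -10 % 7 = 4. Stack: [-40, 4]
BINARY_OP ^ → -40 ^ 4 = -36. Stack: [-36]
STORE_FAST y → y=-36. Stack: []
LOAD_FAST_LOAD_FAST a,b → push -10,-4. Stack: [-10, -4]
BINARY_OP + → -10 + -4 = -14. Stack: [-14]
STORE_FAST z → z=-14. Stack: []
LOAD_FAST z → push -14. Stack: [-14]
LOAD_CONST → push 3. Stack: [-14, 3]
BINARY_OP * → -14 * 3 = -42. Stack: [-42]
LOAD_FAST c → push 27. Stack: [-42, 27]
BINARY_OP - → -42 - 27 = -69. Stack: [-69]
STORE_FAST v → v=-69. Stack: []
LOAD_FAST_LOAD_FAST a,c → push -10,27. Stack: [-10, 27]
BINARY_OP * → -10 * 27 = -270. Stack: [-270]
LOAD_CONST → push 2. Stack: [-270, 2]
LOAD_FAST c → push 27. Stack: [-270, 2, 27]
BINARY_OP * → 2 * 27 = 54. Stack: [-270, 54]
BINARY_OP - → -270 - 54 = -324. Stack: [-324]
STORE_FAST u → u=-324. Stack: []
LOAD_CONST → push 4. Stack: [4]
LOAD_FAST z → push -14. Stack: [4, -14]
BINARY_OP % → 4 % -14 = -10. Stack: [-10]
LOAD_FAST_LOAD_FAST a,y → push -10,-36. Stack: [-10, -10, -36]
BINARY_OP | → -10 | -36 = -2. Stack: [-10, -2]
BINARY_OP * → -10 * -2 = 20. Stack: [20]
STORE_FAST p → p=20. Stack: []
LOAD_CONST → push 8. Stack: [8]
LOAD_FAST z → push -14. Stack: [8, -14]
BINARY_OP - → 8 - -14 = 22. Stack: [22]
STORE_FAST n → n=22. Stack: []
LOAD_FAST u → push -324. Stack: [-324]
RETURN_VALUE → return -324.

-36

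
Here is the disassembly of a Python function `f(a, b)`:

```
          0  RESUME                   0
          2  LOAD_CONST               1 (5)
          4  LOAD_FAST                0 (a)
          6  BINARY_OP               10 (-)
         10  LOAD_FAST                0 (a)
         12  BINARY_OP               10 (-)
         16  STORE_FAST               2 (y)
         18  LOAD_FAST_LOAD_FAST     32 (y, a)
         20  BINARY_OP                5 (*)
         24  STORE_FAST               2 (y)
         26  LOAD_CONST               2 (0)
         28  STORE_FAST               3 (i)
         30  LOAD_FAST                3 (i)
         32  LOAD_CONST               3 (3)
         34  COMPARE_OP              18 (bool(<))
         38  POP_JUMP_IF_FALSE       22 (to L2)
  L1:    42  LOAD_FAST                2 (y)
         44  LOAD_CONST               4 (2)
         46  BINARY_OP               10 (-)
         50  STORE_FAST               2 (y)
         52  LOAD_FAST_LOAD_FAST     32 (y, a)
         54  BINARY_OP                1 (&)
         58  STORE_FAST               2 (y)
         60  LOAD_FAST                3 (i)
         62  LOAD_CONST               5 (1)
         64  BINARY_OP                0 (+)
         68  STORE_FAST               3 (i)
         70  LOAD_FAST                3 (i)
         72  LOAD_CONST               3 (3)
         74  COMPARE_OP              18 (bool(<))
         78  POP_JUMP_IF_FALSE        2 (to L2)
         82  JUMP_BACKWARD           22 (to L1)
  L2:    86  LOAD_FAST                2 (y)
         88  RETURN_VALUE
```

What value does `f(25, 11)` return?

9

LOAD_CONST → push 5. Stack: [5]
LOAD_FAST a → push 25. Stack: [5, 25]
BINARY_OP - → 5 - 25 = -20. Stack: [-20]
LOAD_FAST a → push 25. Stack: [-20, 25]
BINARY_OP - → -20 - 25 = -45. Stack: [-45]
STORE_FAST y → y=-45. Stack: []
LOAD_FAST_LOAD_FAST y,a → push -45,25. Stack: [-45, 25]
BINARY_OP * → -45 * 25 = -1125. Stack: [-1125]
STORE_FAST y → y=-1125. Stack: []
LOAD_CONST → push 0. Stack: [0]
STORE_FAST i → i=0. Stack: []
LOAD_FAST i → push 0. Stack: [0]
LOAD_CONST → push 3. Stack: [0, 3]
COMPARE_OP bool(<) → 0 vs 3 = True. Stack: [True]
POP_JUMP_IF_FALSE → pop True; no jump. Stack: []
LOAD_FAST y → push -1125. Stack: [-1125]
LOAD_CONST → push 2. Stack: [-1125, 2]
BINARY_OP - → -1125 - 2 = -1127. Stack: [-1127]
STORE_FAST y → y=-1127. Stack: []
LOAD_FAST_LOAD_FAST y,a → push -1127,25. Stack: [-1127, 25]
BINARY_OP & → -1127 & 25 = 25. Stack: [25]
STORE_FAST y → y=25. Stack: []
LOAD_FAST i → push 0. Stack: [0]
LOAD_CONST → push 1. Stack: [0, 1]
BINARY_OP + → 0 + 1 = 1. Stack: [1]
STORE_FAST i → i=1. Stack: []
LOAD_FAST i → push 1. Stack: [1]
LOAD_CONST → push 3. Stack: [1, 3]
COMPARE_OP bool(<) → 1 vs 3 = True. Stack: [True]
POP_JUMP_IF_FALSE → pop True; no jump. Stack: []
LOAD_FAST y → push 25. Stack: [25]
LOAD_CONST → push 2. Stack: [25, 2]
BINARY_OP - → 25 - 2 = 23. Stack: [23]
STORE_FAST y → y=23. Stack: []
LOAD_FAST_LOAD_FAST y,a → push 23,25. Stack: [23, 25]
BINARY_OP & → 23 & 25 = 17. Stack: [17]
STORE_FAST y → y=17. Stack: []
LOAD_FAST i → push 1. Stack: [1]
LOAD_CONST → push 1. Stack: [1, 1]
BINARY_OP + → 1 + 1 = 2. Stack: [2]
STORE_FAST i → i=2. Stack: []
LOAD_FAST i → push 2. Stack: [2]
LOAD_CONST → push 3. Stack: [2, 3]
COMPARE_OP bool(<) → 2 vs 3 = True. Stack: [True]
POP_JUMP_IF_FALSE → pop True; no jump. Stack: []
LOAD_FAST y → push 17. Stack: [17]
LOAD_CONST → push 2. Stack: [17, 2]
BINARY_OP - → 17 - 2 = 15. Stack: [15]
STORE_FAST y → y=15. Stack: []
LOAD_FAST_LOAD_FAST y,a → push 15,25. Stack: [15, 25]
BINARY_OP & → 15 & 25 = 9. Stack: [9]
STORE_FAST y → y=9. Stack: []
LOAD_FAST i → push 2. Stack: [2]
LOAD_CONST → push 1. Stack: [2, 1]
BINARY_OP + → 2 + 1 = 3. Stack: [3]
STORE_FAST i → i=3. Stack: []
LOAD_FAST i → push 3. Stack: [3]
LOAD_CONST → push 3. Stack: [3, 3]
COMPARE_OP bool(<) → 3 vs 3 = False. Stack: [False]
POP_JUMP_IF_FALSE → pop False; jump. Stack: []
LOAD_FAST y → push 9. Stack: [9]
RETURN_VALUE → return 9.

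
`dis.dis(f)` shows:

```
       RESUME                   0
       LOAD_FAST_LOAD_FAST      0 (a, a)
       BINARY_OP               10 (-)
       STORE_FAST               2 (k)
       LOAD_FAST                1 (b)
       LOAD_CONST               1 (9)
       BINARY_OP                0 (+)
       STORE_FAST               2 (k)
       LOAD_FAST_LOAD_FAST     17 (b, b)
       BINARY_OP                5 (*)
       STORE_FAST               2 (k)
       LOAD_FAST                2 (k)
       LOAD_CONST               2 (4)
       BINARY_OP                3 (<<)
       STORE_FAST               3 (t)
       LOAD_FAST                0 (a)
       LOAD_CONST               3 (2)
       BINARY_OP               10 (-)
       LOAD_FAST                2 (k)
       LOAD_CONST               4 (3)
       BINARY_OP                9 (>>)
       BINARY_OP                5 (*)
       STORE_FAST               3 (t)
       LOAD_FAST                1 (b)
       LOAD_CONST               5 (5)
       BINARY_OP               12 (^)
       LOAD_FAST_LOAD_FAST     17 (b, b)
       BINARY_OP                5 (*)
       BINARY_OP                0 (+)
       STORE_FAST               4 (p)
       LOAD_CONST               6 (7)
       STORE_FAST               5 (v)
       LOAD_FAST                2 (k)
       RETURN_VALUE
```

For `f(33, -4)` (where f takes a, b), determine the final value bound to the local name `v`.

LOAD_FAST_LOAD_FAST a,a → push 33,33. Stack: [33, 33]
BINARY_OP - → 33 - 33 = 0. Stack: [0]
STORE_FAST k → k=0. Stack: []
LOAD_FAST b → push -4. Stack: [-4]
LOAD_CONST → push 9. Stack: [-4, 9]
BINARY_OP + → -4 + 9 = 5. Stack: [5]
STORE_FAST k → k=5. Stack: []
LOAD_FAST_LOAD_FAST b,b → push -4,-4. Stack: [-4, -4]
BINARY_OP * → -4 * -4 = 16. Stack: [16]
STORE_FAST k → k=16. Stack: []
LOAD_FAST k → push 16. Stack: [16]
LOAD_CONST → push 4. Stack: [16, 4]
BINARY_OP << → 16 << 4 = 256. Stack: [256]
STORE_FAST t → t=256. Stack: []
LOAD_FAST a → push 33. Stack: [33]
LOAD_CONST → push 2. Stack: [33, 2]
BINARY_OP - → 33 - 2 = 31. Stack: [31]
LOAD_FAST k → push 16. Stack: [31, 16]
LOAD_CONST → push 3. Stack: [31, 16, 3]
BINARY_OP >> → 16 >> 3 = 2. Stack: [31, 2]
BINARY_OP * → 31 * 2 = 62. Stack: [62]
STORE_FAST t → t=62. Stack: []
LOAD_FAST b → push -4. Stack: [-4]
LOAD_CONST → push 5. Stack: [-4, 5]
BINARY_OP ^ → -4 ^ 5 = -7. Stack: [-7]
LOAD_FAST_LOAD_FAST b,b → push -4,-4. Stack: [-7, -4, -4]
BINARY_OP * → -4 * -4 = 16. Stack: [-7, 16]
BINARY_OP + → -7 + 16 = 9. Stack: [9]
STORE_FAST p → p=9. Stack: []
LOAD_CONST → push 7. Stack: [7]
STORE_FAST v → v=7. Stack: []
LOAD_FAST k → push 16. Stack: [16]
RETURN_VALUE → return 16.

7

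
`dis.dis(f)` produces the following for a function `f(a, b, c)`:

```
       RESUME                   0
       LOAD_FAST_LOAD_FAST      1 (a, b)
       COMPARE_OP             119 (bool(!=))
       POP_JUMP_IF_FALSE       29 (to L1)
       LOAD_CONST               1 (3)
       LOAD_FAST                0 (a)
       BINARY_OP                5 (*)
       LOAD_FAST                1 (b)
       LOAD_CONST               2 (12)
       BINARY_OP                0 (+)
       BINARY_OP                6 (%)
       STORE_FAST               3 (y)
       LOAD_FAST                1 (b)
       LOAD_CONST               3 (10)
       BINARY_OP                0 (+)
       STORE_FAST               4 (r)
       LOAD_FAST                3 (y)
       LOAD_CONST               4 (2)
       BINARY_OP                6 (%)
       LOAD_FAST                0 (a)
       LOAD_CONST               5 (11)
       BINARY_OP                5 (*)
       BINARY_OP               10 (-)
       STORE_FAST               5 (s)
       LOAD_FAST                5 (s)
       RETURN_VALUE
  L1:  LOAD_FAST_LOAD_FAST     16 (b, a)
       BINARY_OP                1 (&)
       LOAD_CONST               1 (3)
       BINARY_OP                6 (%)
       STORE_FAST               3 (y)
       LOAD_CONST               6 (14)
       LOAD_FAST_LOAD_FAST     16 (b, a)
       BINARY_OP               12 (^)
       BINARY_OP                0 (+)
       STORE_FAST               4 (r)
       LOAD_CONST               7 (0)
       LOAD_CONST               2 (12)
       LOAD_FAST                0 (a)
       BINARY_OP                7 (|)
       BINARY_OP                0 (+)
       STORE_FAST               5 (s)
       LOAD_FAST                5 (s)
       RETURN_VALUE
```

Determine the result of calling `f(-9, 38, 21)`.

100

LOAD_FAST_LOAD_FAST a,b → push -9,38. Stack: [-9, 38]
COMPARE_OP bool(!=) → -9 vs 38 = True. Stack: [True]
POP_JUMP_IF_FALSE → pop True; no jump. Stack: []
LOAD_CONST → push 3. Stack: [3]
LOAD_FAST a → push -9. Stack: [3, -9]
BINARY_OP * → 3 * -9 = -27. Stack: [-27]
LOAD_FAST b → push 38. Stack: [-27, 38]
LOAD_CONST → push 12. Stack: [-27, 38, 12]
BINARY_OP + → 38 + 12 = 50. Stack: [-27, 50]
BINARY_OP % → -27 % 50 = 23. Stack: [23]
STORE_FAST y → y=23. Stack: []
LOAD_FAST b → push 38. Stack: [38]
LOAD_CONST → push 10. Stack: [38, 10]
BINARY_OP + → 38 + 10 = 48. Stack: [48]
STORE_FAST r → r=48. Stack: []
LOAD_FAST y → push 23. Stack: [23]
LOAD_CONST → push 2. Stack: [23, 2]
BINARY_OP % → 23 % 2 = 1. Stack: [1]
LOAD_FAST a → push -9. Stack: [1, -9]
LOAD_CONST → push 11. Stack: [1, -9, 11]
BINARY_OP * → -9 * 11 = -99. Stack: [1, -99]
BINARY_OP - → 1 - -99 = 100. Stack: [100]
STORE_FAST s → s=100. Stack: []
LOAD_FAST s → push 100. Stack: [100]
RETURN_VALUE → return 100.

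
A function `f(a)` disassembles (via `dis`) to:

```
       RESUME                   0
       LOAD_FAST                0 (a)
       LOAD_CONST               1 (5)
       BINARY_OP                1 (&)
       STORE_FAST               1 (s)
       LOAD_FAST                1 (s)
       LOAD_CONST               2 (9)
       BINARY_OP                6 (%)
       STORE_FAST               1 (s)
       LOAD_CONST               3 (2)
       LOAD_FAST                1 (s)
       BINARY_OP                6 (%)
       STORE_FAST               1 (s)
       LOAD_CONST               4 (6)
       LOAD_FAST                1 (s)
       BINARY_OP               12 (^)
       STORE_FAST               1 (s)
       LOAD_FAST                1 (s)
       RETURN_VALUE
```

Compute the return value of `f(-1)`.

4

LOAD_FAST a → push -1. Stack: [-1]
LOAD_CONST → push 5. Stack: [-1, 5]
BINARY_OP & → -1 & 5 = 5. Stack: [5]
STORE_FAST s → s=5. Stack: []
LOAD_FAST s → push 5. Stack: [5]
LOAD_CONST → push 9. Stack: [5, 9]
BINARY_OP % → 5 % 9 = 5. Stack: [5]
STORE_FAST s → s=5. Stack: []
LOAD_CONST → push 2. Stack: [2]
LOAD_FAST s → push 5. Stack: [2, 5]
BINARY_OP % → 2 % 5 = 2. Stack: [2]
STORE_FAST s → s=2. Stack: []
LOAD_CONST → push 6. Stack: [6]
LOAD_FAST s → push 2. Stack: [6, 2]
BINARY_OP ^ → 6 ^ 2 = 4. Stack: [4]
STORE_FAST s → s=4. Stack: []
LOAD_FAST s → push 4. Stack: [4]
RETURN_VALUE → return 4.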